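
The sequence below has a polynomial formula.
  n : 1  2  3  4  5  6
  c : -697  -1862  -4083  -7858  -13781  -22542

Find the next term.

-34927

Δ: -1165, -2221, -3775, -5923, -8761
Δ²: -1056, -1554, -2148, -2838
Δ³: -498, -594, -690
Δ⁴: -96, -96
Constant fourth difference = -96, so extend:
-690 − 96 = -786;  -2838 − 786 = -3624;  -8761 − 3624 = -12385;  -22542 − 12385 = -34927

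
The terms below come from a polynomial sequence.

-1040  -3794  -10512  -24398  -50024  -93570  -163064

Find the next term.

-268622

D1: -2754  -6718  -13886  -25626  -43546  -69494
D2: -3964  -7168  -11740  -17920  -25948
D3: -3204  -4572  -6180  -8028
D4: -1368  -1608  -1848
D5: -240  -240
Fifth differences constant at -240.
-1848 − 240 = -2088;  -8028 − 2088 = -10116;  -25948 − 10116 = -36064;  -69494 − 36064 = -105558;  -163064 − 105558 = -268622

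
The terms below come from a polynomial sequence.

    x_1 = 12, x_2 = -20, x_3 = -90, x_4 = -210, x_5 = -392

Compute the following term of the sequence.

-648

Δ: -32  -70  -120  -182
Δ²: -38  -50  -62
Δ³: -12  -12
Third differences constant at -12.
-62 − 12 = -74;  -182 − 74 = -256;  -392 − 256 = -648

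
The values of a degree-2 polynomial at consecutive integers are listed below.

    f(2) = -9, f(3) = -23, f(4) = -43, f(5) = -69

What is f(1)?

-1

D1: -14  -20  -26
D2: -6  -6
The second differences are constant at -6.
Work back: -14 + 6 = -8;  -9 + 8 = -1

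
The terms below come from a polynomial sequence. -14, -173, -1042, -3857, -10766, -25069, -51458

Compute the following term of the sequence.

First differences: -159, -869, -2815, -6909, -14303, -26389
Second differences: -710, -1946, -4094, -7394, -12086
Third differences: -1236, -2148, -3300, -4692
Fourth differences: -912, -1152, -1392
Fifth differences: -240, -240
Fifth differences constant at -240.
-1392 − 240 = -1632;  -4692 − 1632 = -6324;  -12086 − 6324 = -18410;  -26389 − 18410 = -44799;  -51458 − 44799 = -96257

-96257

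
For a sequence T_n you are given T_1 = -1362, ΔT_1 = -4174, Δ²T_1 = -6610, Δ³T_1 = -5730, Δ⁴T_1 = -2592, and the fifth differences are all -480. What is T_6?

Build the table forward from the leading diagonal:
Fifth differences: -480  -480  -480  -480  -480  -480
Fourth differences: -2592  -3072  -3552  -4032  -4512  -4992
Third differences: -5730  -8322  -11394  -14946  -18978  -23490
Second differences: -6610  -12340  -20662  -32056  -47002  -65980
First differences: -4174  -10784  -23124  -43786  -75842  -122844
T: -1362  -5536  -16320  -39444  -83230  -159072

-159072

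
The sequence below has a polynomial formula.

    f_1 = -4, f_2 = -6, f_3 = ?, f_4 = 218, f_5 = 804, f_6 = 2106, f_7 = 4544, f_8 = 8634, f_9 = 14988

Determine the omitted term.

24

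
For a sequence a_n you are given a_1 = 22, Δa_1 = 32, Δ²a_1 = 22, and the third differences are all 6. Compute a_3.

Build the table forward from the leading diagonal:
D3: 6, 6, 6
D2: 22, 28, 34
D1: 32, 54, 82
a: 22, 54, 108

108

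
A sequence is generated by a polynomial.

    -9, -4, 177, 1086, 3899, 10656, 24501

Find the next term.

49922

D1: 5, 181, 909, 2813, 6757, 13845
D2: 176, 728, 1904, 3944, 7088
D3: 552, 1176, 2040, 3144
D4: 624, 864, 1104
D5: 240, 240
Fifth differences constant at 240.
1104 + 240 = 1344;  3144 + 1344 = 4488;  7088 + 4488 = 11576;  13845 + 11576 = 25421;  24501 + 25421 = 49922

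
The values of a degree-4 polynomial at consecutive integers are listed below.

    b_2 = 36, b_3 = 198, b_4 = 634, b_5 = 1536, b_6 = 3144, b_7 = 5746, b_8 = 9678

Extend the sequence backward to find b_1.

4

Δ: 162, 436, 902, 1608, 2602, 3932
Δ²: 274, 466, 706, 994, 1330
Δ³: 192, 240, 288, 336
Δ⁴: 48, 48, 48
The fourth differences are constant at 48.
Work back: 192 − 48 = 144;  274 − 144 = 130;  162 − 130 = 32;  36 − 32 = 4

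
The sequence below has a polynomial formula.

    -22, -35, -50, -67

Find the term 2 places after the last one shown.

-107

-13, -15, -17
-2, -2
The second differences are constant (-2).
-17 − 2 = -19;  -67 − 19 = -86
-19 − 2 = -21;  -86 − 21 = -107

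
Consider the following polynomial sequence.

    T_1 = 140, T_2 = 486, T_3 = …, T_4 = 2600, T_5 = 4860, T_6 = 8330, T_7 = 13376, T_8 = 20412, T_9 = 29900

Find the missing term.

1232

Using the last 6 terms:
First differences: 2260, 3470, 5046, 7036, 9488
Second differences: 1210, 1576, 1990, 2452
Third differences: 366, 414, 462
Fourth differences: 48, 48
Constant fourth difference = 48.
Extend backward: 366 − 48 = 318;  1210 − 318 = 892;  2260 − 892 = 1368;  2600 − 1368 = 1232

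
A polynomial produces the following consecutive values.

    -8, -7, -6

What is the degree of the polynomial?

D1: 1, 1
The first differences are constant, so the polynomial has degree 1.

1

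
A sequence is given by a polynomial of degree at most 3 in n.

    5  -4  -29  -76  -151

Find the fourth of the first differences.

-75

First differences: -9, -25, -47, -75
Second differences: -16, -22, -28
Third differences: -6, -6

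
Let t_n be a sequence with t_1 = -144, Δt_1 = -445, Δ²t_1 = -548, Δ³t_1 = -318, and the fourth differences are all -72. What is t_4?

Build the table forward from the leading diagonal:
D4: -72  -72  -72  -72
D3: -318  -390  -462  -534
D2: -548  -866  -1256  -1718
D1: -445  -993  -1859  -3115
t: -144  -589  -1582  -3441

-3441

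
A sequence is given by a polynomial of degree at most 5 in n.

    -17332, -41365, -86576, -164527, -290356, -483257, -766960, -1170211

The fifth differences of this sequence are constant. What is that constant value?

Δ: -24033, -45211, -77951, -125829, -192901, -283703, -403251
Δ²: -21178, -32740, -47878, -67072, -90802, -119548
Δ³: -11562, -15138, -19194, -23730, -28746
Δ⁴: -3576, -4056, -4536, -5016
Δ⁵: -480, -480, -480

-480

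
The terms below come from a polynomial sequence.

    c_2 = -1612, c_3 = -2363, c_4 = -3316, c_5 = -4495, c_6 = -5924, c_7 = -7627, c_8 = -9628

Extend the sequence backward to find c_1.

First differences: -751  -953  -1179  -1429  -1703  -2001
Second differences: -202  -226  -250  -274  -298
Third differences: -24  -24  -24  -24
The third differences are constant at -24.
Work back: -202 + 24 = -178;  -751 + 178 = -573;  -1612 + 573 = -1039

-1039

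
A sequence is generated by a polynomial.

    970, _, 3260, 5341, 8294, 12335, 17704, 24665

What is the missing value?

Using the last 6 terms:
First differences: 2081, 2953, 4041, 5369, 6961
Second differences: 872, 1088, 1328, 1592
Third differences: 216, 240, 264
Fourth differences: 24, 24
Constant fourth difference = 24.
Extend backward: 216 − 24 = 192;  872 − 192 = 680;  2081 − 680 = 1401;  3260 − 1401 = 1859

1859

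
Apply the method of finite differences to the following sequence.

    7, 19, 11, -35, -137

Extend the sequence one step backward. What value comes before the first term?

First differences: 12  -8  -46  -102
Second differences: -20  -38  -56
Third differences: -18  -18
The third differences are constant at -18.
Work back: -20 + 18 = -2;  12 + 2 = 14;  7 − 14 = -7

-7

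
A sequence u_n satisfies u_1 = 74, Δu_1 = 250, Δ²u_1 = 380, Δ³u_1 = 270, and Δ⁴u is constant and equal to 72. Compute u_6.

8184

Build the table forward from the leading diagonal:
Δ⁴: 72  72  72  72  72  72
Δ³: 270  342  414  486  558  630
Δ²: 380  650  992  1406  1892  2450
Δ: 250  630  1280  2272  3678  5570
u: 74  324  954  2234  4506  8184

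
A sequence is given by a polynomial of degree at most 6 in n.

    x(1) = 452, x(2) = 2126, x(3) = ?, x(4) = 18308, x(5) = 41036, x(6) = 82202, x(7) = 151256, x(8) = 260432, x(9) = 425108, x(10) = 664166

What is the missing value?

Using the last 7 terms:
First differences: 22728  41166  69054  109176  164676  239058
Second differences: 18438  27888  40122  55500  74382
Third differences: 9450  12234  15378  18882
Fourth differences: 2784  3144  3504
Fifth differences: 360  360
Constant fifth difference = 360.
Extend backward: 2784 − 360 = 2424;  9450 − 2424 = 7026;  18438 − 7026 = 11412;  22728 − 11412 = 11316;  18308 − 11316 = 6992

6992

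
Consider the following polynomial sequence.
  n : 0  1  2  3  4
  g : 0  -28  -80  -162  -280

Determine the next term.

-440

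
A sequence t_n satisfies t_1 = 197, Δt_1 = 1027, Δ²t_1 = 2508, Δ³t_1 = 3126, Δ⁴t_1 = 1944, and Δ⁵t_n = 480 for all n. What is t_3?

4759

Build the table forward from the leading diagonal:
D5: 480  480  480
D4: 1944  2424  2904
D3: 3126  5070  7494
D2: 2508  5634  10704
D1: 1027  3535  9169
t: 197  1224  4759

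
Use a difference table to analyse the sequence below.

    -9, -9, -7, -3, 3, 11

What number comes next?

21

First differences: 0, 2, 4, 6, 8
Second differences: 2, 2, 2, 2
Constant second difference = 2, so extend:
8 + 2 = 10;  11 + 10 = 21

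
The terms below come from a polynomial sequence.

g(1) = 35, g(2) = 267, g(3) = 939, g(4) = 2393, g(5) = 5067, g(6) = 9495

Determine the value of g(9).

232  672  1454  2674  4428
440  782  1220  1754
342  438  534
96  96
Fourth differences constant at 96.
534 + 96 = 630;  1754 + 630 = 2384;  4428 + 2384 = 6812;  9495 + 6812 = 16307
630 + 96 = 726;  2384 + 726 = 3110;  6812 + 3110 = 9922;  16307 + 9922 = 26229
726 + 96 = 822;  3110 + 822 = 3932;  9922 + 3932 = 13854;  26229 + 13854 = 40083

40083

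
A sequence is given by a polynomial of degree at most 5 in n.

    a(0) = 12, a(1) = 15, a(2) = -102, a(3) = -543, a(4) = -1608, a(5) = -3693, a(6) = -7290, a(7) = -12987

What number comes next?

3, -117, -441, -1065, -2085, -3597, -5697
-120, -324, -624, -1020, -1512, -2100
-204, -300, -396, -492, -588
-96, -96, -96, -96
Constant fourth difference = -96, so extend:
-588 − 96 = -684;  -2100 − 684 = -2784;  -5697 − 2784 = -8481;  -12987 − 8481 = -21468

-21468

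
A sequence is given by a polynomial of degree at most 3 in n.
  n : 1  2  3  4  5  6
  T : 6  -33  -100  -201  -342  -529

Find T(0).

23

Δ: -39  -67  -101  -141  -187
Δ²: -28  -34  -40  -46
Δ³: -6  -6  -6
The third differences are constant at -6.
Work back: -28 + 6 = -22;  -39 + 22 = -17;  6 + 17 = 23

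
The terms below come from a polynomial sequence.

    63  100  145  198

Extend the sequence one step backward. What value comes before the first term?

First differences: 37, 45, 53
Second differences: 8, 8
The second differences are constant at 8.
Work back: 37 − 8 = 29;  63 − 29 = 34

34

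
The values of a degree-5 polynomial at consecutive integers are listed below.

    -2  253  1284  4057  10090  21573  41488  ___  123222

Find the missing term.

73729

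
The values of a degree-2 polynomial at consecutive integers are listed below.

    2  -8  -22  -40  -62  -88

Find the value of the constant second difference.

First differences: -10, -14, -18, -22, -26
Second differences: -4, -4, -4, -4

-4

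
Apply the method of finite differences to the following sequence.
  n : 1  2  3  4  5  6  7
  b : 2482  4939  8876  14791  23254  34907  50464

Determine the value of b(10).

First differences: 2457, 3937, 5915, 8463, 11653, 15557
Second differences: 1480, 1978, 2548, 3190, 3904
Third differences: 498, 570, 642, 714
Fourth differences: 72, 72, 72
Fourth differences constant at 72.
714 + 72 = 786;  3904 + 786 = 4690;  15557 + 4690 = 20247;  50464 + 20247 = 70711
786 + 72 = 858;  4690 + 858 = 5548;  20247 + 5548 = 25795;  70711 + 25795 = 96506
858 + 72 = 930;  5548 + 930 = 6478;  25795 + 6478 = 32273;  96506 + 32273 = 128779

128779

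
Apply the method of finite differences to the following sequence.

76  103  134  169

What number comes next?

208

27, 31, 35
4, 4
Second differences constant at 4.
35 + 4 = 39;  169 + 39 = 208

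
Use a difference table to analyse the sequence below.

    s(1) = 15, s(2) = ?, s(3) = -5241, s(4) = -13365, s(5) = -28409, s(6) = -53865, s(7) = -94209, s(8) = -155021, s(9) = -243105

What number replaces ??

-1409

Using the last 7 terms:
D1: -8124  -15044  -25456  -40344  -60812  -88084
D2: -6920  -10412  -14888  -20468  -27272
D3: -3492  -4476  -5580  -6804
D4: -984  -1104  -1224
D5: -120  -120
Constant fifth difference = -120.
Extend backward: -984 + 120 = -864;  -3492 + 864 = -2628;  -6920 + 2628 = -4292;  -8124 + 4292 = -3832;  -5241 + 3832 = -1409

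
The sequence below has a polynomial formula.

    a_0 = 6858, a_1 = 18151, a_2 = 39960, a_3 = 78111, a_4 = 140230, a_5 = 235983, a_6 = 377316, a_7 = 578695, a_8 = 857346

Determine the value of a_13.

Δ: 11293, 21809, 38151, 62119, 95753, 141333, 201379, 278651
Δ²: 10516, 16342, 23968, 33634, 45580, 60046, 77272
Δ³: 5826, 7626, 9666, 11946, 14466, 17226
Δ⁴: 1800, 2040, 2280, 2520, 2760
Δ⁵: 240, 240, 240, 240
The fifth differences are constant (240).
2760 + 240 = 3000;  17226 + 3000 = 20226;  77272 + 20226 = 97498;  278651 + 97498 = 376149;  857346 + 376149 = 1233495
3000 + 240 = 3240;  20226 + 3240 = 23466;  97498 + 23466 = 120964;  376149 + 120964 = 497113;  1233495 + 497113 = 1730608
3240 + 240 = 3480;  23466 + 3480 = 26946;  120964 + 26946 = 147910;  497113 + 147910 = 645023;  1730608 + 645023 = 2375631
3480 + 240 = 3720;  26946 + 3720 = 30666;  147910 + 30666 = 178576;  645023 + 178576 = 823599;  2375631 + 823599 = 3199230
3720 + 240 = 3960;  30666 + 3960 = 34626;  178576 + 34626 = 213202;  823599 + 213202 = 1036801;  3199230 + 1036801 = 4236031

4236031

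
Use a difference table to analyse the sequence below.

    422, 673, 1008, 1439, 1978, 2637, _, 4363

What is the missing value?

3428

Using the first 6 terms:
D1: 251  335  431  539  659
D2: 84  96  108  120
D3: 12  12  12
Constant third difference = 12.
Extend forward: 120 + 12 = 132;  659 + 132 = 791;  2637 + 791 = 3428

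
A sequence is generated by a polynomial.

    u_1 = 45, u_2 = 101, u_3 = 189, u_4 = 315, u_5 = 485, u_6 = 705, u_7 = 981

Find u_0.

First differences: 56, 88, 126, 170, 220, 276
Second differences: 32, 38, 44, 50, 56
Third differences: 6, 6, 6, 6
The third differences are constant at 6.
Work back: 32 − 6 = 26;  56 − 26 = 30;  45 − 30 = 15

15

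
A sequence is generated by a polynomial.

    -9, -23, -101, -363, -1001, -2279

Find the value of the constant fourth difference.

-72

Δ: -14, -78, -262, -638, -1278
Δ²: -64, -184, -376, -640
Δ³: -120, -192, -264
Δ⁴: -72, -72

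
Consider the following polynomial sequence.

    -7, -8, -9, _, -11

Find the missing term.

Using the first 3 terms:
First differences: -1, -1
Constant first difference = -1.
Extend forward: -9 − 1 = -10

-10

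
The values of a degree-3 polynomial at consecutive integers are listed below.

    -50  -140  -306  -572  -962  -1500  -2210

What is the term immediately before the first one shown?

-12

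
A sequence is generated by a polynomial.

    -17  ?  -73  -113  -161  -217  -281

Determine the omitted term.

-41

Using the last 5 terms:
D1: -40, -48, -56, -64
D2: -8, -8, -8
Constant second difference = -8.
Extend backward: -40 + 8 = -32;  -73 + 32 = -41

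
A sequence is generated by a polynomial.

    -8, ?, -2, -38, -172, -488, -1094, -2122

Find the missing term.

-4

Using the last 6 terms:
D1: -36, -134, -316, -606, -1028
D2: -98, -182, -290, -422
D3: -84, -108, -132
D4: -24, -24
Constant fourth difference = -24.
Extend backward: -84 + 24 = -60;  -98 + 60 = -38;  -36 + 38 = 2;  -2 − 2 = -4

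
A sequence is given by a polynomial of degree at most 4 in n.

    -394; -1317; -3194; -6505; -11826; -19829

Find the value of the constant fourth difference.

-96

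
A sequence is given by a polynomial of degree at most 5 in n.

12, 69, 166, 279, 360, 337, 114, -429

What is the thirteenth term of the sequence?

D1: 57 , 97 , 113 , 81 , -23 , -223 , -543
D2: 40 , 16 , -32 , -104 , -200 , -320
D3: -24 , -48 , -72 , -96 , -120
D4: -24 , -24 , -24 , -24
The fourth differences are constant (-24).
-120 − 24 = -144;  -320 − 144 = -464;  -543 − 464 = -1007;  -429 − 1007 = -1436
-144 − 24 = -168;  -464 − 168 = -632;  -1007 − 632 = -1639;  -1436 − 1639 = -3075
-168 − 24 = -192;  -632 − 192 = -824;  -1639 − 824 = -2463;  -3075 − 2463 = -5538
-192 − 24 = -216;  -824 − 216 = -1040;  -2463 − 1040 = -3503;  -5538 − 3503 = -9041
-216 − 24 = -240;  -1040 − 240 = -1280;  -3503 − 1280 = -4783;  -9041 − 4783 = -13824

-13824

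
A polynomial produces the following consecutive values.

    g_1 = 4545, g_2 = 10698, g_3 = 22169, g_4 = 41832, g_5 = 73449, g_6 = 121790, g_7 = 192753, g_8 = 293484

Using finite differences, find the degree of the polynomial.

D1: 6153, 11471, 19663, 31617, 48341, 70963, 100731
D2: 5318, 8192, 11954, 16724, 22622, 29768
D3: 2874, 3762, 4770, 5898, 7146
D4: 888, 1008, 1128, 1248
D5: 120, 120, 120
The fifth differences are constant, so the polynomial has degree 5.

5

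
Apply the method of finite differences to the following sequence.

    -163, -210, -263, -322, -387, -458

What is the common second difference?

-6

D1: -47, -53, -59, -65, -71
D2: -6, -6, -6, -6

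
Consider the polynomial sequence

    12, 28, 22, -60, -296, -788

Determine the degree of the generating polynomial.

D1: 16, -6, -82, -236, -492
D2: -22, -76, -154, -256
D3: -54, -78, -102
D4: -24, -24
The fourth differences are constant, so the polynomial has degree 4.

4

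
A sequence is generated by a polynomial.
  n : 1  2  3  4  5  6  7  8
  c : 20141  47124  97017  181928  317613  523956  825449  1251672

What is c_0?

7128

Δ: 26983, 49893, 84911, 135685, 206343, 301493, 426223
Δ²: 22910, 35018, 50774, 70658, 95150, 124730
Δ³: 12108, 15756, 19884, 24492, 29580
Δ⁴: 3648, 4128, 4608, 5088
Δ⁵: 480, 480, 480
The fifth differences are constant at 480.
Work back: 3648 − 480 = 3168;  12108 − 3168 = 8940;  22910 − 8940 = 13970;  26983 − 13970 = 13013;  20141 − 13013 = 7128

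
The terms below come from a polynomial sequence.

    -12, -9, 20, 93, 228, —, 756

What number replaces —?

Using the first 5 terms:
First differences: 3  29  73  135
Second differences: 26  44  62
Third differences: 18  18
Constant third difference = 18.
Extend forward: 62 + 18 = 80;  135 + 80 = 215;  228 + 215 = 443

443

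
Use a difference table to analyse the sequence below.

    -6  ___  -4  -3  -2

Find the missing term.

Using the last 3 terms:
1  1
Constant first difference = 1.
Extend backward: -4 − 1 = -5

-5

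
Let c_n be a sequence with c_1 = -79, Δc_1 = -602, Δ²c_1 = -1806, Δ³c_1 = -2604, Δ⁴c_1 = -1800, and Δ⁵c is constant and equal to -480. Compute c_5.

-25539

Build the table forward from the leading diagonal:
D5: -480, -480, -480, -480, -480
D4: -1800, -2280, -2760, -3240, -3720
D3: -2604, -4404, -6684, -9444, -12684
D2: -1806, -4410, -8814, -15498, -24942
D1: -602, -2408, -6818, -15632, -31130
c: -79, -681, -3089, -9907, -25539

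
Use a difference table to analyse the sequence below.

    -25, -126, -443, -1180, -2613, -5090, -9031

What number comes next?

First differences: -101, -317, -737, -1433, -2477, -3941
Second differences: -216, -420, -696, -1044, -1464
Third differences: -204, -276, -348, -420
Fourth differences: -72, -72, -72
The fourth differences are constant (-72).
-420 − 72 = -492;  -1464 − 492 = -1956;  -3941 − 1956 = -5897;  -9031 − 5897 = -14928

-14928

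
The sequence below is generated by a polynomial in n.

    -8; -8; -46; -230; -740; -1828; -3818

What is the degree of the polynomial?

4

D1: 0, -38, -184, -510, -1088, -1990
D2: -38, -146, -326, -578, -902
D3: -108, -180, -252, -324
D4: -72, -72, -72
The fourth differences are constant, so the polynomial has degree 4.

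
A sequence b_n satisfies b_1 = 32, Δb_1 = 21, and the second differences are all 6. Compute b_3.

80

Build the table forward from the leading diagonal:
Second differences: 6, 6, 6
First differences: 21, 27, 33
b: 32, 53, 80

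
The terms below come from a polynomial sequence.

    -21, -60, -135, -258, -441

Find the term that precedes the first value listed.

-6

-39  -75  -123  -183
-36  -48  -60
-12  -12
The third differences are constant at -12.
Work back: -36 + 12 = -24;  -39 + 24 = -15;  -21 + 15 = -6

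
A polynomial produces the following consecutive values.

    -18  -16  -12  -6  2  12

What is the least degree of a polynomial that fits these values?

D1: 2, 4, 6, 8, 10
D2: 2, 2, 2, 2
The second differences are constant, so the polynomial has degree 2.

2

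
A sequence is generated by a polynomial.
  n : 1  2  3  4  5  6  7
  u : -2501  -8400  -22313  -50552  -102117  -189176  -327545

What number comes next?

-537168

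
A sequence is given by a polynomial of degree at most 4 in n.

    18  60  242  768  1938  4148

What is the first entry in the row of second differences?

140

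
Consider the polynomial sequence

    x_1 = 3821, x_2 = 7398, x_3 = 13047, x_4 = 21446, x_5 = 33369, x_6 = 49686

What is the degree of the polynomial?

4

Δ: 3577, 5649, 8399, 11923, 16317
Δ²: 2072, 2750, 3524, 4394
Δ³: 678, 774, 870
Δ⁴: 96, 96
The fourth differences are constant, so the polynomial has degree 4.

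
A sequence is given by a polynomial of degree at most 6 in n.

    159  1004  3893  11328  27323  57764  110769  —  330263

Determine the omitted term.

Using the first 7 terms:
First differences: 845, 2889, 7435, 15995, 30441, 53005
Second differences: 2044, 4546, 8560, 14446, 22564
Third differences: 2502, 4014, 5886, 8118
Fourth differences: 1512, 1872, 2232
Fifth differences: 360, 360
Constant fifth difference = 360.
Extend forward: 2232 + 360 = 2592;  8118 + 2592 = 10710;  22564 + 10710 = 33274;  53005 + 33274 = 86279;  110769 + 86279 = 197048

197048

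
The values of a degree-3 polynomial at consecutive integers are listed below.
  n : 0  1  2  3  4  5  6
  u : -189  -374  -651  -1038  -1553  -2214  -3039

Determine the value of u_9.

First differences: -185, -277, -387, -515, -661, -825
Second differences: -92, -110, -128, -146, -164
Third differences: -18, -18, -18, -18
Third differences constant at -18.
-164 − 18 = -182;  -825 − 182 = -1007;  -3039 − 1007 = -4046
-182 − 18 = -200;  -1007 − 200 = -1207;  -4046 − 1207 = -5253
-200 − 18 = -218;  -1207 − 218 = -1425;  -5253 − 1425 = -6678

-6678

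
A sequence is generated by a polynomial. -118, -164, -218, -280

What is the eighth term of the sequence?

-608

D1: -46, -54, -62
D2: -8, -8
Constant second difference = -8, so extend:
-62 − 8 = -70;  -280 − 70 = -350
-70 − 8 = -78;  -350 − 78 = -428
-78 − 8 = -86;  -428 − 86 = -514
-86 − 8 = -94;  -514 − 94 = -608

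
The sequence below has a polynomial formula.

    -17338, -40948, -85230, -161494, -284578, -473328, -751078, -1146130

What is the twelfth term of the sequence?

First differences: -23610  -44282  -76264  -123084  -188750  -277750  -395052
Second differences: -20672  -31982  -46820  -65666  -89000  -117302
Third differences: -11310  -14838  -18846  -23334  -28302
Fourth differences: -3528  -4008  -4488  -4968
Fifth differences: -480  -480  -480
The fifth differences are constant (-480).
-4968 − 480 = -5448;  -28302 − 5448 = -33750;  -117302 − 33750 = -151052;  -395052 − 151052 = -546104;  -1146130 − 546104 = -1692234
-5448 − 480 = -5928;  -33750 − 5928 = -39678;  -151052 − 39678 = -190730;  -546104 − 190730 = -736834;  -1692234 − 736834 = -2429068
-5928 − 480 = -6408;  -39678 − 6408 = -46086;  -190730 − 46086 = -236816;  -736834 − 236816 = -973650;  -2429068 − 973650 = -3402718
-6408 − 480 = -6888;  -46086 − 6888 = -52974;  -236816 − 52974 = -289790;  -973650 − 289790 = -1263440;  -3402718 − 1263440 = -4666158

-4666158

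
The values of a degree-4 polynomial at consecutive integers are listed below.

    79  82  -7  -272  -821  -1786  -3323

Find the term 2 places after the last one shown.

First differences: 3 , -89 , -265 , -549 , -965 , -1537
Second differences: -92 , -176 , -284 , -416 , -572
Third differences: -84 , -108 , -132 , -156
Fourth differences: -24 , -24 , -24
Fourth differences constant at -24.
-156 − 24 = -180;  -572 − 180 = -752;  -1537 − 752 = -2289;  -3323 − 2289 = -5612
-180 − 24 = -204;  -752 − 204 = -956;  -2289 − 956 = -3245;  -5612 − 3245 = -8857

-8857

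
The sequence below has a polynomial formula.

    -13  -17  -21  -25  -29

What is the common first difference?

-4

Δ: -4, -4, -4, -4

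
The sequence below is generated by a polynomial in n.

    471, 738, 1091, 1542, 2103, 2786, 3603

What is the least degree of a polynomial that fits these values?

3

First differences: 267, 353, 451, 561, 683, 817
Second differences: 86, 98, 110, 122, 134
Third differences: 12, 12, 12, 12
The third differences are constant, so the polynomial has degree 3.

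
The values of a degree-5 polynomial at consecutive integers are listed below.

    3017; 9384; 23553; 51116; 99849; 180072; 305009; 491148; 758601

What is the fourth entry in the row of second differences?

D1: 6367, 14169, 27563, 48733, 80223, 124937, 186139, 267453
D2: 7802, 13394, 21170, 31490, 44714, 61202, 81314
D3: 5592, 7776, 10320, 13224, 16488, 20112
D4: 2184, 2544, 2904, 3264, 3624
D5: 360, 360, 360, 360

31490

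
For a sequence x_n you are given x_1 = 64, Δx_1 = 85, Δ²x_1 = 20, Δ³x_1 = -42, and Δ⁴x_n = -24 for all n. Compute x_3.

Build the table forward from the leading diagonal:
Fourth differences: -24, -24, -24
Third differences: -42, -66, -90
Second differences: 20, -22, -88
First differences: 85, 105, 83
x: 64, 149, 254

254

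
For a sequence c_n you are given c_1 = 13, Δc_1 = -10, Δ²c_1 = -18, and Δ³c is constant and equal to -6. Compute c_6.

Build the table forward from the leading diagonal:
Δ³: -6, -6, -6, -6, -6, -6
Δ²: -18, -24, -30, -36, -42, -48
Δ: -10, -28, -52, -82, -118, -160
c: 13, 3, -25, -77, -159, -277

-277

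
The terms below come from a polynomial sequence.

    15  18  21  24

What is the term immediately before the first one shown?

Δ: 3  3  3
The first differences are constant at 3.
Work back: 15 − 3 = 12

12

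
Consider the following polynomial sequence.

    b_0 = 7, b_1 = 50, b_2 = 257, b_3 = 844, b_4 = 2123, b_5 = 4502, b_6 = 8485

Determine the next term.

14672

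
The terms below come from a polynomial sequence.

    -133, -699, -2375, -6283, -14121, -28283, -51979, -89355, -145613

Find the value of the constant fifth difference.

-120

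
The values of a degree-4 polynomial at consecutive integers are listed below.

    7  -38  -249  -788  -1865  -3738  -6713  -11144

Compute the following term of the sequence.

-17433

Δ: -45, -211, -539, -1077, -1873, -2975, -4431
Δ²: -166, -328, -538, -796, -1102, -1456
Δ³: -162, -210, -258, -306, -354
Δ⁴: -48, -48, -48, -48
Fourth differences constant at -48.
-354 − 48 = -402;  -1456 − 402 = -1858;  -4431 − 1858 = -6289;  -11144 − 6289 = -17433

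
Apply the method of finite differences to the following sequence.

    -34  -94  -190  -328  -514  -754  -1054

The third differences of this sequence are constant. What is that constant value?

Δ: -60, -96, -138, -186, -240, -300
Δ²: -36, -42, -48, -54, -60
Δ³: -6, -6, -6, -6

-6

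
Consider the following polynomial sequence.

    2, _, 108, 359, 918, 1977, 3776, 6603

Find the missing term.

Using the last 6 terms:
251  559  1059  1799  2827
308  500  740  1028
192  240  288
48  48
Constant fourth difference = 48.
Extend backward: 192 − 48 = 144;  308 − 144 = 164;  251 − 164 = 87;  108 − 87 = 21

21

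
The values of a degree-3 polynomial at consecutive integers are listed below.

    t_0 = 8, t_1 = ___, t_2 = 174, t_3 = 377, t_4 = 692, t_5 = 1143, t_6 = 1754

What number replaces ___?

Using the last 5 terms:
203, 315, 451, 611
112, 136, 160
24, 24
Constant third difference = 24.
Extend backward: 112 − 24 = 88;  203 − 88 = 115;  174 − 115 = 59

59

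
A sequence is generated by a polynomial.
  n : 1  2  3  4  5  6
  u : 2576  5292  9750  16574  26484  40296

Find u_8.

D1: 2716  4458  6824  9910  13812
D2: 1742  2366  3086  3902
D3: 624  720  816
D4: 96  96
The fourth differences are constant (96).
816 + 96 = 912;  3902 + 912 = 4814;  13812 + 4814 = 18626;  40296 + 18626 = 58922
912 + 96 = 1008;  4814 + 1008 = 5822;  18626 + 5822 = 24448;  58922 + 24448 = 83370

83370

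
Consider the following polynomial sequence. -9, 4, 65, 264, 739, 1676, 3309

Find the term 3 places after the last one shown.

15444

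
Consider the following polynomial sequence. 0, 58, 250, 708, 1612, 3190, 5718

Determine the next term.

9520

58 , 192 , 458 , 904 , 1578 , 2528
134 , 266 , 446 , 674 , 950
132 , 180 , 228 , 276
48 , 48 , 48
Fourth differences constant at 48.
276 + 48 = 324;  950 + 324 = 1274;  2528 + 1274 = 3802;  5718 + 3802 = 9520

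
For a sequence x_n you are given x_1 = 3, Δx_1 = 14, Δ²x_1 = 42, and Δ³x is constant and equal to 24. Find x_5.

407

Build the table forward from the leading diagonal:
Δ³: 24, 24, 24, 24, 24
Δ²: 42, 66, 90, 114, 138
Δ: 14, 56, 122, 212, 326
x: 3, 17, 73, 195, 407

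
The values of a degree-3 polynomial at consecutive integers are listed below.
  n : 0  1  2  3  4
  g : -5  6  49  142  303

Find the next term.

550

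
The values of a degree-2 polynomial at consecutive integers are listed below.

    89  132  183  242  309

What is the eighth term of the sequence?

558

43, 51, 59, 67
8, 8, 8
Second differences constant at 8.
67 + 8 = 75;  309 + 75 = 384
75 + 8 = 83;  384 + 83 = 467
83 + 8 = 91;  467 + 91 = 558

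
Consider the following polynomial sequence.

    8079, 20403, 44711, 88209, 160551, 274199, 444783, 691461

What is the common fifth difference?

Δ: 12324, 24308, 43498, 72342, 113648, 170584, 246678
Δ²: 11984, 19190, 28844, 41306, 56936, 76094
Δ³: 7206, 9654, 12462, 15630, 19158
Δ⁴: 2448, 2808, 3168, 3528
Δ⁵: 360, 360, 360

360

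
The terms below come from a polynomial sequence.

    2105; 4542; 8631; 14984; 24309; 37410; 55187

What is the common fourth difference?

D1: 2437, 4089, 6353, 9325, 13101, 17777
D2: 1652, 2264, 2972, 3776, 4676
D3: 612, 708, 804, 900
D4: 96, 96, 96

96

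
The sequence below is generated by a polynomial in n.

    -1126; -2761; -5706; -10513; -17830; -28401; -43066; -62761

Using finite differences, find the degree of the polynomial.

4

Δ: -1635, -2945, -4807, -7317, -10571, -14665, -19695
Δ²: -1310, -1862, -2510, -3254, -4094, -5030
Δ³: -552, -648, -744, -840, -936
Δ⁴: -96, -96, -96, -96
The fourth differences are constant, so the polynomial has degree 4.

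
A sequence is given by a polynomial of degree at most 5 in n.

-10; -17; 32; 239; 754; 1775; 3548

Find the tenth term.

16559

-7, 49, 207, 515, 1021, 1773
56, 158, 308, 506, 752
102, 150, 198, 246
48, 48, 48
Fourth differences constant at 48.
246 + 48 = 294;  752 + 294 = 1046;  1773 + 1046 = 2819;  3548 + 2819 = 6367
294 + 48 = 342;  1046 + 342 = 1388;  2819 + 1388 = 4207;  6367 + 4207 = 10574
342 + 48 = 390;  1388 + 390 = 1778;  4207 + 1778 = 5985;  10574 + 5985 = 16559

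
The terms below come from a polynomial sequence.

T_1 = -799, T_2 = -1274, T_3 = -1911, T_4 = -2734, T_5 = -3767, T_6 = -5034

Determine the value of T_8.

Δ: -475  -637  -823  -1033  -1267
Δ²: -162  -186  -210  -234
Δ³: -24  -24  -24
Third differences constant at -24.
-234 − 24 = -258;  -1267 − 258 = -1525;  -5034 − 1525 = -6559
-258 − 24 = -282;  -1525 − 282 = -1807;  -6559 − 1807 = -8366

-8366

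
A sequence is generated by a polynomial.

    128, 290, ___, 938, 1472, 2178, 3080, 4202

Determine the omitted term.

552

Using the last 5 terms:
First differences: 534, 706, 902, 1122
Second differences: 172, 196, 220
Third differences: 24, 24
Constant third difference = 24.
Extend backward: 172 − 24 = 148;  534 − 148 = 386;  938 − 386 = 552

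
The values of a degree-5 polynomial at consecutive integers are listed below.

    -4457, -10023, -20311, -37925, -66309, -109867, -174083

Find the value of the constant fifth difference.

-120

D1: -5566, -10288, -17614, -28384, -43558, -64216
D2: -4722, -7326, -10770, -15174, -20658
D3: -2604, -3444, -4404, -5484
D4: -840, -960, -1080
D5: -120, -120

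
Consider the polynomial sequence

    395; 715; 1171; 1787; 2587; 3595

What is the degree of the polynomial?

3

D1: 320, 456, 616, 800, 1008
D2: 136, 160, 184, 208
D3: 24, 24, 24
The third differences are constant, so the polynomial has degree 3.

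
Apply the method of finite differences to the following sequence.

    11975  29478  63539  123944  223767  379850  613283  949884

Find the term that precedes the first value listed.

First differences: 17503, 34061, 60405, 99823, 156083, 233433, 336601
Second differences: 16558, 26344, 39418, 56260, 77350, 103168
Third differences: 9786, 13074, 16842, 21090, 25818
Fourth differences: 3288, 3768, 4248, 4728
Fifth differences: 480, 480, 480
The fifth differences are constant at 480.
Work back: 3288 − 480 = 2808;  9786 − 2808 = 6978;  16558 − 6978 = 9580;  17503 − 9580 = 7923;  11975 − 7923 = 4052

4052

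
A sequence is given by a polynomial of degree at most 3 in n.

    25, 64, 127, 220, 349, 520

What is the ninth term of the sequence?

39  63  93  129  171
24  30  36  42
6  6  6
The third differences are constant (6).
42 + 6 = 48;  171 + 48 = 219;  520 + 219 = 739
48 + 6 = 54;  219 + 54 = 273;  739 + 273 = 1012
54 + 6 = 60;  273 + 60 = 333;  1012 + 333 = 1345

1345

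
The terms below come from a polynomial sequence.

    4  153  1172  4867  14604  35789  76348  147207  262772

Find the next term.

D1: 149  1019  3695  9737  21185  40559  70859  115565
D2: 870  2676  6042  11448  19374  30300  44706
D3: 1806  3366  5406  7926  10926  14406
D4: 1560  2040  2520  3000  3480
D5: 480  480  480  480
The fifth differences are constant (480).
3480 + 480 = 3960;  14406 + 3960 = 18366;  44706 + 18366 = 63072;  115565 + 63072 = 178637;  262772 + 178637 = 441409

441409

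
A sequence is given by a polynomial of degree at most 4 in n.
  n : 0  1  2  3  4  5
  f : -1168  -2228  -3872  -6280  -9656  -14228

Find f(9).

-49876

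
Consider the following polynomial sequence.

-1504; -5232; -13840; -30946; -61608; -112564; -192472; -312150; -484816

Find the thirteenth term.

-2067160

First differences: -3728  -8608  -17106  -30662  -50956  -79908  -119678  -172666
Second differences: -4880  -8498  -13556  -20294  -28952  -39770  -52988
Third differences: -3618  -5058  -6738  -8658  -10818  -13218
Fourth differences: -1440  -1680  -1920  -2160  -2400
Fifth differences: -240  -240  -240  -240
Fifth differences constant at -240.
-2400 − 240 = -2640;  -13218 − 2640 = -15858;  -52988 − 15858 = -68846;  -172666 − 68846 = -241512;  -484816 − 241512 = -726328
-2640 − 240 = -2880;  -15858 − 2880 = -18738;  -68846 − 18738 = -87584;  -241512 − 87584 = -329096;  -726328 − 329096 = -1055424
-2880 − 240 = -3120;  -18738 − 3120 = -21858;  -87584 − 21858 = -109442;  -329096 − 109442 = -438538;  -1055424 − 438538 = -1493962
-3120 − 240 = -3360;  -21858 − 3360 = -25218;  -109442 − 25218 = -134660;  -438538 − 134660 = -573198;  -1493962 − 573198 = -2067160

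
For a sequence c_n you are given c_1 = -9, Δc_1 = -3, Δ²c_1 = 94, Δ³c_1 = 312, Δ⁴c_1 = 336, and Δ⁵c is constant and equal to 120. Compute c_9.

50311

Build the table forward from the leading diagonal:
Δ⁵: 120  120  120  120  120  120  120  120  120
Δ⁴: 336  456  576  696  816  936  1056  1176  1296
Δ³: 312  648  1104  1680  2376  3192  4128  5184  6360
Δ²: 94  406  1054  2158  3838  6214  9406  13534  18718
Δ: -3  91  497  1551  3709  7547  13761  23167  36701
c: -9  -12  79  576  2127  5836  13383  27144  50311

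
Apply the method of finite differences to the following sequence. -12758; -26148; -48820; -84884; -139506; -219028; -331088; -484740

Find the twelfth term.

-13390, -22672, -36064, -54622, -79522, -112060, -153652
-9282, -13392, -18558, -24900, -32538, -41592
-4110, -5166, -6342, -7638, -9054
-1056, -1176, -1296, -1416
-120, -120, -120
The fifth differences are constant (-120).
-1416 − 120 = -1536;  -9054 − 1536 = -10590;  -41592 − 10590 = -52182;  -153652 − 52182 = -205834;  -484740 − 205834 = -690574
-1536 − 120 = -1656;  -10590 − 1656 = -12246;  -52182 − 12246 = -64428;  -205834 − 64428 = -270262;  -690574 − 270262 = -960836
-1656 − 120 = -1776;  -12246 − 1776 = -14022;  -64428 − 14022 = -78450;  -270262 − 78450 = -348712;  -960836 − 348712 = -1309548
-1776 − 120 = -1896;  -14022 − 1896 = -15918;  -78450 − 15918 = -94368;  -348712 − 94368 = -443080;  -1309548 − 443080 = -1752628

-1752628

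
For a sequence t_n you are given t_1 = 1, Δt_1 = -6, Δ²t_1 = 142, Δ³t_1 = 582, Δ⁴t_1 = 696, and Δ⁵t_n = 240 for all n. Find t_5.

3853

Build the table forward from the leading diagonal:
Δ⁵: 240  240  240  240  240
Δ⁴: 696  936  1176  1416  1656
Δ³: 582  1278  2214  3390  4806
Δ²: 142  724  2002  4216  7606
Δ: -6  136  860  2862  7078
t: 1  -5  131  991  3853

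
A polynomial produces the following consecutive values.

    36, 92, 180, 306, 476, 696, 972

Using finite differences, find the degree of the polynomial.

D1: 56, 88, 126, 170, 220, 276
D2: 32, 38, 44, 50, 56
D3: 6, 6, 6, 6
The third differences are constant, so the polynomial has degree 3.

3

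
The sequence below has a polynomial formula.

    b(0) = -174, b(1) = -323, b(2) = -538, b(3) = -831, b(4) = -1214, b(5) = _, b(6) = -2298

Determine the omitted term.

Using the first 5 terms:
-149  -215  -293  -383
-66  -78  -90
-12  -12
Constant third difference = -12.
Extend forward: -90 − 12 = -102;  -383 − 102 = -485;  -1214 − 485 = -1699

-1699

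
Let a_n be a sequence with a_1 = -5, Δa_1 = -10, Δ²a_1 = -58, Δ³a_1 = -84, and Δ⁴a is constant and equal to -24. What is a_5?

Build the table forward from the leading diagonal:
Δ⁴: -24, -24, -24, -24, -24
Δ³: -84, -108, -132, -156, -180
Δ²: -58, -142, -250, -382, -538
Δ: -10, -68, -210, -460, -842
a: -5, -15, -83, -293, -753

-753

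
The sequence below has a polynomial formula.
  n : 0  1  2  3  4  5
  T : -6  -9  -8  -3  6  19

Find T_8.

-3  1  5  9  13
4  4  4  4
The second differences are constant (4).
13 + 4 = 17;  19 + 17 = 36
17 + 4 = 21;  36 + 21 = 57
21 + 4 = 25;  57 + 25 = 82

82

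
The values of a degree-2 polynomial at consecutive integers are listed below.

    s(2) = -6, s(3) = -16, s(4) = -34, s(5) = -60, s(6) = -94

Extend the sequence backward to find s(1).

-4

Δ: -10  -18  -26  -34
Δ²: -8  -8  -8
The second differences are constant at -8.
Work back: -10 + 8 = -2;  -6 + 2 = -4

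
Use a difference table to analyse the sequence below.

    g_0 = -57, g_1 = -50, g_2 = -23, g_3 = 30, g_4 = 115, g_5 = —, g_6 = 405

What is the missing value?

238

Using the first 5 terms:
7  27  53  85
20  26  32
6  6
Constant third difference = 6.
Extend forward: 32 + 6 = 38;  85 + 38 = 123;  115 + 123 = 238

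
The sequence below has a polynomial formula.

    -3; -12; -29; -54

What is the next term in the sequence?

-87

Δ: -9 , -17 , -25
Δ²: -8 , -8
Second differences constant at -8.
-25 − 8 = -33;  -54 − 33 = -87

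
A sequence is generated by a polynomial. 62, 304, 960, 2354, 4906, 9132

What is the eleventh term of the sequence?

80152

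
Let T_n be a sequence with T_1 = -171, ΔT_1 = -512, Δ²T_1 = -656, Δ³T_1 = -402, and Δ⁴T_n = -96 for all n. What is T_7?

-22563

Build the table forward from the leading diagonal:
D4: -96, -96, -96, -96, -96, -96, -96
D3: -402, -498, -594, -690, -786, -882, -978
D2: -656, -1058, -1556, -2150, -2840, -3626, -4508
D1: -512, -1168, -2226, -3782, -5932, -8772, -12398
T: -171, -683, -1851, -4077, -7859, -13791, -22563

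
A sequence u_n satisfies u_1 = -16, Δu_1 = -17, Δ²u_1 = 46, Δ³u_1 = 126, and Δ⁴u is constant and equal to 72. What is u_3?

Build the table forward from the leading diagonal:
Δ⁴: 72  72  72
Δ³: 126  198  270
Δ²: 46  172  370
Δ: -17  29  201
u: -16  -33  -4

-4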